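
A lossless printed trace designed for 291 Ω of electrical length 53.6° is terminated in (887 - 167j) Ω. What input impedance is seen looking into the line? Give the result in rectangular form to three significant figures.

Z_in ≈ 124 − j161 Ω

tan(βl) = tan(53.6°) = 1.36
Z_in = Z_0·(Z_L + jZ_0·tanβl)/(Z_0 + jZ_L·tanβl)
     = 291·(887 + j228)/(518 + j1200)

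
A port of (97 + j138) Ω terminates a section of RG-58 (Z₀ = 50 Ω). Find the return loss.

RL ≈ 2.82 dB

Γ = (47 + j138)/(147 + j138), |Γ| = 0.723
RL = −20·log₁₀|Γ| = −20·log₁₀(0.723)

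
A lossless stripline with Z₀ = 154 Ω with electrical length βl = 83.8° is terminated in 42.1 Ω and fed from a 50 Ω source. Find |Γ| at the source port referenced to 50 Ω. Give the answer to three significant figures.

|Γ| ≈ 0.835

tan(βl) = 9.21
Z_in = Z_0·(Z_L + jZ_0·tanβl)/(Z_0 + jZ_L·tanβl) = 492 + j179 Ω
Γ_s = (Z_in − Z_s)/(Z_in + Z_s) = (442 + j179)/(542 + j179), |Γ_s| = 0.835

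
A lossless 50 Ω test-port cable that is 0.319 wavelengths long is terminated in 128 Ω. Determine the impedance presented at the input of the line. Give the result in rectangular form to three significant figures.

Z_in ≈ 23 + j19 Ω

βl = 2π × 0.319 = 115°
tan(βl) = tan(115°) = -2.16
Z_in = Z_0·(Z_L + jZ_0·tanβl)/(Z_0 + jZ_L·tanβl)
     = 50·(128 − j108)/(50 − j277)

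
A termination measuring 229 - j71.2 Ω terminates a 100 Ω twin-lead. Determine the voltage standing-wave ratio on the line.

VSWR ≈ 2.56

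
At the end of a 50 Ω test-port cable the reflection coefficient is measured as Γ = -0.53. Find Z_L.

Z_L ≈ 15.4 Ω

Z_L = Z_0·(1 + Γ)/(1 − Γ) = 50·(0.47)/(1.53)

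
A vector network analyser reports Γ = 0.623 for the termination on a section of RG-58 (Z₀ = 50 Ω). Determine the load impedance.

Z_L ≈ 215 Ω

Z_L = Z_0·(1 + Γ)/(1 − Γ) = 50·(1.62)/(0.377)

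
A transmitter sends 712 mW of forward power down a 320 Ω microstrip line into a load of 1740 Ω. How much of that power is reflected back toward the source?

P_reflected ≈ 338 mW

Γ = (1740 − 320)/(1740 + 320) = 0.689
|Γ|² = 0.475
P_refl = |Γ|²·P_inc = 338 mW, P_del = (1 − |Γ|²)·P_inc = 374 mW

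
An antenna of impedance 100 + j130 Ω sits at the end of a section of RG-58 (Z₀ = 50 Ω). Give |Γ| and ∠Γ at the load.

Γ ≈ 0.702 ∠ 28°

Γ = (Z_L − Z_0)/(Z_L + Z_0) = (50 + j130)/(150 + j130)
|Γ| = 139/198 = 0.702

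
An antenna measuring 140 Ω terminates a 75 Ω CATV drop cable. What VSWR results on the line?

For a purely resistive load, VSWR = R_L/Z_0 or Z_0/R_L (whichever > 1) = 140/75

VSWR ≈ 1.87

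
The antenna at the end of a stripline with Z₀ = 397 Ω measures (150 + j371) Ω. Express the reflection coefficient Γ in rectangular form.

Γ = (Z_L − Z_0)/(Z_L + Z_0) = (-247 + j371)/(547 + j371)

Γ ≈ 0.0058 + j0.674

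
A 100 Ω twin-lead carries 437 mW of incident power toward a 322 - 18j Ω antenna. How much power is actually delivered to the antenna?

P_delivered ≈ 315 mW

|Γ| = |(222 − j18)/(422 − j18)| = 0.527
|Γ|² = 0.278
P_refl = |Γ|²·P_inc = 122 mW, P_del = (1 − |Γ|²)·P_inc = 315 mW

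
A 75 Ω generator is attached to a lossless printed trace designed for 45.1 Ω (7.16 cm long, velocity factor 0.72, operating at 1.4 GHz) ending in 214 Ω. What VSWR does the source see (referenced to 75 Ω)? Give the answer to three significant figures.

λ = v/f = 0.72·c / 1.4 GHz = 0.154 m
βl = 2π·l/λ = 2π × 0.464 = 167°
tan(βl) = -0.23
Z_in = Z_0·(Z_L + jZ_0·tanβl)/(Z_0 + jZ_L·tanβl) = 103 + j102 Ω
Γ_s = (Z_in − Z_s)/(Z_in + Z_s) = (28 + j102)/(178 + j102), |Γ_s| = 0.515
VSWR = (1 + |Γ_s|)/(1 − |Γ_s|)

VSWR ≈ 3.12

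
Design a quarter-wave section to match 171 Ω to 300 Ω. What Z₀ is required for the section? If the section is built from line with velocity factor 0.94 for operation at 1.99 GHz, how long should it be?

Z_qwt ≈ 226 Ω; length ≈ 3.54 cm

Z_qwt = √(Z_0·R_L) = √(300 × 171) = √51300
λ = 0.94·c/f = 0.142 m, so l = λ/4 = 0.0354 m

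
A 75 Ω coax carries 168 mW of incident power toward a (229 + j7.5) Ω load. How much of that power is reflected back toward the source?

|Γ| = |(154 + j7.5)/(304 + j7.5)| = 0.507
|Γ|² = 0.257
P_refl = |Γ|²·P_inc = 43.2 mW, P_del = (1 − |Γ|²)·P_inc = 125 mW

P_reflected ≈ 43.2 mW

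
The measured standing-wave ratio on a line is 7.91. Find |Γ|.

|Γ| = (S − 1)/(S + 1) = (7.91 − 1)/(7.91 + 1) = 6.91/8.91

|Γ| ≈ 0.776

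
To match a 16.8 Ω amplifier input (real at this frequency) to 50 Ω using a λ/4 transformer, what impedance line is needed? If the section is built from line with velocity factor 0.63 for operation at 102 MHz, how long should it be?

Z_qwt ≈ 29 Ω; length ≈ 46.3 cm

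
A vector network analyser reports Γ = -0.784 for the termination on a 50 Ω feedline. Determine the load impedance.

Z_L ≈ 6.05 Ω

Z_L = Z_0·(1 + Γ)/(1 − Γ) = 50·(0.216)/(1.78)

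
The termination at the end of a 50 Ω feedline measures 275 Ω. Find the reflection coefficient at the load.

Γ = 0.692

Γ = (Z_L − Z_0)/(Z_L + Z_0) = (275 − 50)/(275 + 50) = 225/325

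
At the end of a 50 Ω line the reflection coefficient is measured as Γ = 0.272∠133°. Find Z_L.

Z_L = Z_0·(1 + Γ)/(1 − Γ) = 50·(0.814 + j0.199)/(1.19 − j0.199)

Z_L ≈ 32 + j13.8 Ω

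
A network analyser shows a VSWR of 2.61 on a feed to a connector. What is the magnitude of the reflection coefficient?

|Γ| = (S − 1)/(S + 1) = (2.61 − 1)/(2.61 + 1) = 1.61/3.61

|Γ| ≈ 0.446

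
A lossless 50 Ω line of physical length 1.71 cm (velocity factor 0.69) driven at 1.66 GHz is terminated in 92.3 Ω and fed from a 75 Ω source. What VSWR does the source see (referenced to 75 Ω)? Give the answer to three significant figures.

VSWR ≈ 2.22

λ = v/f = 0.69·c / 1.66 GHz = 0.125 m
βl = 2π·l/λ = 2π × 0.137 = 49.4°
tan(βl) = 1.17
Z_in = Z_0·(Z_L + jZ_0·tanβl)/(Z_0 + jZ_L·tanβl) = 38.7 − j24.9 Ω
Γ_s = (Z_in − Z_s)/(Z_in + Z_s) = (-36.3 − j24.9)/(114 − j24.9), |Γ_s| = 0.379
VSWR = (1 + |Γ_s|)/(1 − |Γ_s|)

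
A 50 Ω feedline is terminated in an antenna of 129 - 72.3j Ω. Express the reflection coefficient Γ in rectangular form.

Γ = (Z_L − Z_0)/(Z_L + Z_0) = (79 − j72.3)/(179 − j72.3)

Γ ≈ 0.52 − j0.194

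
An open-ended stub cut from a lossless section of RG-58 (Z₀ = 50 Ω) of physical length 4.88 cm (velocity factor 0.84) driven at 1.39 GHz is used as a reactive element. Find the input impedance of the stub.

λ = v/f = 0.84·c / 1.39 GHz = 0.181 m
βl = 2π·l/λ = 2π × 0.269 = 96.9°
tan(βl) = -8.26
For an open-ended stub, Z_in = −jZ_0·cot(βl) = −jZ_0/tan(βl)

Z_in ≈ +j6.05 Ω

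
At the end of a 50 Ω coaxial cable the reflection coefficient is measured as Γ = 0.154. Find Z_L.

Z_L = Z_0·(1 + Γ)/(1 − Γ) = 50·(1.15)/(0.846)

Z_L ≈ 68.2 Ω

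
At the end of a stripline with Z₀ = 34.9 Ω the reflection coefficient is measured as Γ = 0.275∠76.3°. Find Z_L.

Z_L = Z_0·(1 + Γ)/(1 − Γ) = 34.9·(1.07 + j0.267)/(0.935 − j0.267)

Z_L ≈ 34.1 + j19.7 Ω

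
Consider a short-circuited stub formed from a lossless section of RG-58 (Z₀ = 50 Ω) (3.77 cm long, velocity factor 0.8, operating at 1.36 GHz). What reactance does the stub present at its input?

X_in ≈ 215 Ω (inductive)

λ = v/f = 0.8·c / 1.36 GHz = 0.176 m
βl = 2π·l/λ = 2π × 0.214 = 76.9°
tan(βl) = 4.3
For a short-circuited stub, Z_in = jZ_0·tan(βl)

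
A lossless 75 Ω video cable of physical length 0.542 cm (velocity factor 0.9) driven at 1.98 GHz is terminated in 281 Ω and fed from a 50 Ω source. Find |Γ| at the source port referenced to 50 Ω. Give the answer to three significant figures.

λ = v/f = 0.9·c / 1.98 GHz = 0.136 m
βl = 2π·l/λ = 2π × 0.0397 = 14.3°
tan(βl) = 0.255
Z_in = Z_0·(Z_L + jZ_0·tanβl)/(Z_0 + jZ_L·tanβl) = 156 − j130 Ω
Γ_s = (Z_in − Z_s)/(Z_in + Z_s) = (106 − j130)/(206 − j130), |Γ_s| = 0.689

|Γ| ≈ 0.689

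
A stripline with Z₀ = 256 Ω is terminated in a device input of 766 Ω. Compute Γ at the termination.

Γ = 0.499

Γ = (Z_L − Z_0)/(Z_L + Z_0) = (766 − 256)/(766 + 256) = 510/1022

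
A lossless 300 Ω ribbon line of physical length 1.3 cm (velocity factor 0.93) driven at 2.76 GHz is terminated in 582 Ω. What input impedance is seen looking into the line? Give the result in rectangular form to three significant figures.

Z_in ≈ 238 − j169 Ω

λ = v/f = 0.93·c / 2.76 GHz = 0.101 m
βl = 2π·l/λ = 2π × 0.129 = 46.3°
tan(βl) = tan(46.3°) = 1.05
Z_in = Z_0·(Z_L + jZ_0·tanβl)/(Z_0 + jZ_L·tanβl)
     = 300·(582 + j314)/(300 + j609)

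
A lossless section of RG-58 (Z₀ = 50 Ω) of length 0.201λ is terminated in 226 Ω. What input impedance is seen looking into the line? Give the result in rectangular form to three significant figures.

βl = 2π × 0.201 = 72.4°
tan(βl) = tan(72.4°) = 3.14
Z_in = Z_0·(Z_L + jZ_0·tanβl)/(Z_0 + jZ_L·tanβl)
     = 50·(226 + j157)/(50 + j711)

Z_in ≈ 12.1 − j15 Ω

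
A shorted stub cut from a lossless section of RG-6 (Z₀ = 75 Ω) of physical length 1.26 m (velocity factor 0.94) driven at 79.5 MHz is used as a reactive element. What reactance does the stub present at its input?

λ = v/f = 0.94·c / 79.5 MHz = 3.55 m
βl = 2π·l/λ = 2π × 0.355 = 128°
tan(βl) = -1.29
For a shorted stub, Z_in = jZ_0·tan(βl)

X_in ≈ -96.4 Ω (capacitive)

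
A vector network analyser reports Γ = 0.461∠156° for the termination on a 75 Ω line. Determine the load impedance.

Z_L ≈ 28.7 + j13.7 Ω

Z_L = Z_0·(1 + Γ)/(1 − Γ) = 75·(0.579 + j0.188)/(1.42 − j0.188)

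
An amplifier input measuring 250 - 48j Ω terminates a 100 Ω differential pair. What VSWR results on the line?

VSWR ≈ 2.61

Γ = (Z_L − Z_0)/(Z_L + Z_0) = (150 − j48)/(350 − j48)
|Γ| = 157/353 = 0.446
VSWR = (1 + |Γ|)/(1 − |Γ|) = 1.45/0.554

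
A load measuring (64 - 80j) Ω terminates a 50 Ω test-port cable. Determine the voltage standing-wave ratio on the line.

VSWR ≈ 3.8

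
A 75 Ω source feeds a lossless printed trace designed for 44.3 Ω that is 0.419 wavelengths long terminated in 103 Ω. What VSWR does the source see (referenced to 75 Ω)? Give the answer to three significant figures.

βl = 2π × 0.419 = 151°
tan(βl) = -0.558
Z_in = Z_0·(Z_L + jZ_0·tanβl)/(Z_0 + jZ_L·tanβl) = 50.3 + j40.6 Ω
Γ_s = (Z_in − Z_s)/(Z_in + Z_s) = (-24.7 + j40.6)/(125 + j40.6), |Γ_s| = 0.36
VSWR = (1 + |Γ_s|)/(1 − |Γ_s|)

VSWR ≈ 2.13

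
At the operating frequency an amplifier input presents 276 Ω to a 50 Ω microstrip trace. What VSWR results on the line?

VSWR ≈ 5.52

Γ = (276 − 50)/(276 + 50) = 0.693
VSWR = (1 + 0.693)/(1 − 0.693)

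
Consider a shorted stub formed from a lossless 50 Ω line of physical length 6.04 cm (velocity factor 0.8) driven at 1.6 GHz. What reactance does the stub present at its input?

X_in ≈ -35.1 Ω (capacitive)

λ = v/f = 0.8·c / 1.6 GHz = 0.15 m
βl = 2π·l/λ = 2π × 0.403 = 145°
tan(βl) = -0.701
For a shorted stub, Z_in = jZ_0·tan(βl)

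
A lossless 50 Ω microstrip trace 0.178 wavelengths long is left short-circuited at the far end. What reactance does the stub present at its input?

βl = 2π × 0.178 = 64.1°
tan(βl) = 2.06
For a short-circuited stub, Z_in = jZ_0·tan(βl)

X_in ≈ 103 Ω (inductive)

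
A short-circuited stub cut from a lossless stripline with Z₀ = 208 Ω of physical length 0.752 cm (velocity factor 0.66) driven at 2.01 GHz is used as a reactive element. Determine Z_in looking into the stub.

λ = v/f = 0.66·c / 2.01 GHz = 0.0985 m
βl = 2π·l/λ = 2π × 0.0763 = 27.5°
tan(βl) = 0.52
For a short-circuited stub, Z_in = jZ_0·tan(βl)

Z_in ≈ +j108 Ω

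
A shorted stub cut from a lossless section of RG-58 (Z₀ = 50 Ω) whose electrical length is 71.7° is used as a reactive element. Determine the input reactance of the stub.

tan(βl) = 3.02
For a shorted stub, Z_in = jZ_0·tan(βl)

X_in ≈ 151 Ω (inductive)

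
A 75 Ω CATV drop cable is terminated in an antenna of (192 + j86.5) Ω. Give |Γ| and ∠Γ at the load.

Γ ≈ 0.518 ∠ 18.5°

Γ = (Z_L − Z_0)/(Z_L + Z_0) = (117 + j86.5)/(267 + j86.5)
|Γ| = 146/281 = 0.518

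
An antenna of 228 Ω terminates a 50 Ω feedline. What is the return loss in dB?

RL ≈ 3.87 dB

Γ = (228 − 50)/(228 + 50) = 0.64
RL = −20·log₁₀|Γ| = −20·log₁₀(0.64)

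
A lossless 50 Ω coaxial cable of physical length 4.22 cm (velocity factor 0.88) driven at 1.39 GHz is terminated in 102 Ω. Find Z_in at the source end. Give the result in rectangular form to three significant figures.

Z_in ≈ 25.1 − j6.66 Ω

λ = v/f = 0.88·c / 1.39 GHz = 0.19 m
βl = 2π·l/λ = 2π × 0.222 = 80°
tan(βl) = tan(80°) = 5.66
Z_in = Z_0·(Z_L + jZ_0·tanβl)/(Z_0 + jZ_L·tanβl)
     = 50·(102 + j283)/(50 + j578)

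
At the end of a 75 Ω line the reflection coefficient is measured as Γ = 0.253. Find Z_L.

Z_L = Z_0·(1 + Γ)/(1 − Γ) = 75·(1.25)/(0.747)

Z_L ≈ 126 Ω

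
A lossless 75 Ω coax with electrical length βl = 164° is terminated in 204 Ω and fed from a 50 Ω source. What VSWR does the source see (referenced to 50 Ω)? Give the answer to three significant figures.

tan(βl) = -0.287
Z_in = Z_0·(Z_L + jZ_0·tanβl)/(Z_0 + jZ_L·tanβl) = 137 + j85.6 Ω
Γ_s = (Z_in − Z_s)/(Z_in + Z_s) = (87.3 + j85.6)/(187 + j85.6), |Γ_s| = 0.594
VSWR = (1 + |Γ_s|)/(1 − |Γ_s|)

VSWR ≈ 3.92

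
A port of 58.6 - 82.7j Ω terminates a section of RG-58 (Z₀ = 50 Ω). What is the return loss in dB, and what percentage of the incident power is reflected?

RL ≈ 4.31 dB; 37.1% of incident power reflected

Γ = (8.6 − j82.7)/(108.6 − j82.7), |Γ| = 0.609
RL = −20·log₁₀(0.609) = 4.31 dB
P_refl/P_inc = |Γ|² = 0.371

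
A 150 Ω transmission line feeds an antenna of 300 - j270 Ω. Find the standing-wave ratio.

VSWR ≈ 3.86

Γ = (Z_L − Z_0)/(Z_L + Z_0) = (150 − j270)/(450 − j270)
|Γ| = 309/525 = 0.589
VSWR = (1 + |Γ|)/(1 − |Γ|) = 1.59/0.411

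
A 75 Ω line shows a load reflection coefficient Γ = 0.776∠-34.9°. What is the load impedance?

Z_L = Z_0·(1 + Γ)/(1 − Γ) = 75·(1.64 − j0.444)/(0.364 + j0.444)

Z_L ≈ 90.6 − j202 Ω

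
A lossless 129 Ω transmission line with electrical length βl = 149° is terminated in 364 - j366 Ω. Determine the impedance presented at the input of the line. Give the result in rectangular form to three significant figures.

tan(βl) = tan(149°) = -0.601
Z_in = Z_0·(Z_L + jZ_0·tanβl)/(Z_0 + jZ_L·tanβl)
     = 129·(364 − j444)/(-90.9 − j219)

Z_in ≈ 147 + j276 Ω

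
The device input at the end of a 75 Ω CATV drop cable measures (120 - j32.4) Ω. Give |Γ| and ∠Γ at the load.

Γ ≈ 0.281 ∠ -26.3°

Γ = (Z_L − Z_0)/(Z_L + Z_0) = (45 − j32.4)/(195 − j32.4)
|Γ| = 55.5/198 = 0.281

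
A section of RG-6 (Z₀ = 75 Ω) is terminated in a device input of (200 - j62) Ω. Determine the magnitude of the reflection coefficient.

|Γ| ≈ 0.495

Γ = (Z_L − Z_0)/(Z_L + Z_0) = (125 − j62)/(275 − j62)
|Γ| = 140/282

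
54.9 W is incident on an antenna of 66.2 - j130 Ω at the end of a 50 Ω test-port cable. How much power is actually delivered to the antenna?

P_delivered ≈ 23.9 W

|Γ| = |(16.2 − j130)/(116.2 − j130)| = 0.751
|Γ|² = 0.565
P_refl = |Γ|²·P_inc = 31 W, P_del = (1 − |Γ|²)·P_inc = 23.9 W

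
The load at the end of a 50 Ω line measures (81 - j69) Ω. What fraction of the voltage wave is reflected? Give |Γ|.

|Γ| ≈ 0.511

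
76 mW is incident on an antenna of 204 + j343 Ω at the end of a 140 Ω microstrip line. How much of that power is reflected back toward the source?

|Γ| = |(64 + j343)/(344 + j343)| = 0.718
|Γ|² = 0.516
P_refl = |Γ|²·P_inc = 39.2 mW, P_del = (1 − |Γ|²)·P_inc = 36.8 mW

P_reflected ≈ 39.2 mW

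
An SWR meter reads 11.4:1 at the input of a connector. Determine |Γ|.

|Γ| = (S − 1)/(S + 1) = (11.4 − 1)/(11.4 + 1) = 10.4/12.4

|Γ| ≈ 0.839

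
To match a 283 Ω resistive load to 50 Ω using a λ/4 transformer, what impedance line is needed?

Z_qwt ≈ 119 Ω

Z_qwt = √(Z_0·R_L) = √(50 × 283) = √14150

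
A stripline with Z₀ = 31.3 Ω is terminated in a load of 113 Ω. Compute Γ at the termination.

Γ = 0.566

Γ = (Z_L − Z_0)/(Z_L + Z_0) = (113 − 31.3)/(113 + 31.3) = 81.7/144.3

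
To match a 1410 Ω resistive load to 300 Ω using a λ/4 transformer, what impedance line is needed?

Z_qwt ≈ 650 Ω

Z_qwt = √(Z_0·R_L) = √(300 × 1410) = √423000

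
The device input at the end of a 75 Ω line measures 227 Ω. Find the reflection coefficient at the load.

Γ = (Z_L − Z_0)/(Z_L + Z_0) = (227 − 75)/(227 + 75) = 152/302

Γ = 0.503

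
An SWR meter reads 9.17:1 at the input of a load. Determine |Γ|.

|Γ| = (S − 1)/(S + 1) = (9.17 − 1)/(9.17 + 1) = 8.17/10.2

|Γ| ≈ 0.803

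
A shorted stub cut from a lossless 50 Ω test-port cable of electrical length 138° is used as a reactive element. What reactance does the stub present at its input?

X_in ≈ -45 Ω (capacitive)

tan(βl) = -0.9
For a shorted stub, Z_in = jZ_0·tan(βl)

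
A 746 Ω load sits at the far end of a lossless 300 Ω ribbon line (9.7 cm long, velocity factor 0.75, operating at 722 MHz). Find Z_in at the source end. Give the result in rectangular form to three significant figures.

Z_in ≈ 137 + j99.2 Ω

λ = v/f = 0.75·c / 722 MHz = 0.312 m
βl = 2π·l/λ = 2π × 0.311 = 112°
tan(βl) = tan(112°) = -2.47
Z_in = Z_0·(Z_L + jZ_0·tanβl)/(Z_0 + jZ_L·tanβl)
     = 300·(746 − j741)/(300 − j1840)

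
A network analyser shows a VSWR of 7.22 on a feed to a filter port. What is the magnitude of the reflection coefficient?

|Γ| ≈ 0.757

|Γ| = (S − 1)/(S + 1) = (7.22 − 1)/(7.22 + 1) = 6.22/8.22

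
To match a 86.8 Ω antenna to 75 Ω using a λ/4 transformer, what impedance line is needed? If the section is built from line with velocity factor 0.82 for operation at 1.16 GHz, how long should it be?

Z_qwt = √(Z_0·R_L) = √(75 × 86.8) = √6510
λ = 0.82·c/f = 0.212 m, so l = λ/4 = 0.053 m

Z_qwt ≈ 80.7 Ω; length ≈ 5.3 cm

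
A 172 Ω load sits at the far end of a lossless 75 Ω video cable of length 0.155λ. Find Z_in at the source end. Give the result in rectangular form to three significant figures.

βl = 2π × 0.155 = 55.8°
tan(βl) = tan(55.8°) = 1.47
Z_in = Z_0·(Z_L + jZ_0·tanβl)/(Z_0 + jZ_L·tanβl)
     = 75·(172 + j110)/(75 + j253)

Z_in ≈ 43.9 − j37.9 Ω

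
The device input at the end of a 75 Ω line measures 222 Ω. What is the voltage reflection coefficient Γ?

Γ = 0.495

Γ = (Z_L − Z_0)/(Z_L + Z_0) = (222 − 75)/(222 + 75) = 147/297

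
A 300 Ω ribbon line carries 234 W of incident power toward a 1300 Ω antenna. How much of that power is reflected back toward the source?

Γ = (1300 − 300)/(1300 + 300) = 0.625
|Γ|² = 0.391
P_refl = |Γ|²·P_inc = 91.4 W, P_del = (1 − |Γ|²)·P_inc = 143 W

P_reflected ≈ 91.4 W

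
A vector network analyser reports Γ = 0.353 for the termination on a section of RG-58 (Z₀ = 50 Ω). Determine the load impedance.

Z_L ≈ 105 Ω

Z_L = Z_0·(1 + Γ)/(1 − Γ) = 50·(1.35)/(0.647)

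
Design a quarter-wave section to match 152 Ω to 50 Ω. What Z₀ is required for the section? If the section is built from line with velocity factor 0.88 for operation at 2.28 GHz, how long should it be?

Z_qwt = √(Z_0·R_L) = √(50 × 152) = √7600
λ = 0.88·c/f = 0.116 m, so l = λ/4 = 0.0289 m

Z_qwt ≈ 87.2 Ω; length ≈ 2.89 cm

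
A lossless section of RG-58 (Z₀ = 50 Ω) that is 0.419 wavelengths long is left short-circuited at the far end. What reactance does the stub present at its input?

X_in ≈ -27.9 Ω (capacitive)

βl = 2π × 0.419 = 151°
tan(βl) = -0.558
For a short-circuited stub, Z_in = jZ_0·tan(βl)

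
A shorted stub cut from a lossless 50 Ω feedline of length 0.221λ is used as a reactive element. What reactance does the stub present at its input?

βl = 2π × 0.221 = 79.6°
tan(βl) = 5.43
For a shorted stub, Z_in = jZ_0·tan(βl)

X_in ≈ 271 Ω (inductive)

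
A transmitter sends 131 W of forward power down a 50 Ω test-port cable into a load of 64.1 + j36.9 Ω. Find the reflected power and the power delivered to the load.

P_reflected ≈ 14.2 W; P_delivered ≈ 117 W

|Γ| = |(14.1 + j36.9)/(114.1 + j36.9)| = 0.329
|Γ|² = 0.109
P_refl = |Γ|²·P_inc = 14.2 W, P_del = (1 − |Γ|²)·P_inc = 117 W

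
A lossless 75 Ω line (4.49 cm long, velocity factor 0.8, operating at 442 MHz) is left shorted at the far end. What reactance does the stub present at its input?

X_in ≈ 42.9 Ω (inductive)

λ = v/f = 0.8·c / 442 MHz = 0.543 m
βl = 2π·l/λ = 2π × 0.0827 = 29.8°
tan(βl) = 0.572
For a shorted stub, Z_in = jZ_0·tan(βl)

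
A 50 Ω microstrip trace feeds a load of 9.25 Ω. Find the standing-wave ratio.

Γ = (9.25 − 50)/(9.25 + 50) = -0.688
VSWR = (1 + 0.688)/(1 − 0.688)

VSWR ≈ 5.41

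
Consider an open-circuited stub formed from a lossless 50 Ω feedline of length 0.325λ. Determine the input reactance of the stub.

βl = 2π × 0.325 = 117°
tan(βl) = -1.96
For an open-circuited stub, Z_in = −jZ_0·cot(βl) = −jZ_0/tan(βl)

X_in ≈ 25.5 Ω (inductive)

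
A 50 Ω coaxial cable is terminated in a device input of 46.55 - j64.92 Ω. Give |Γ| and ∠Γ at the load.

Γ ≈ 0.559 ∠ -59.1°

Γ = (Z_L − Z_0)/(Z_L + Z_0) = (-3.45 − j64.92)/(96.55 − j64.92)
|Γ| = 65/116 = 0.559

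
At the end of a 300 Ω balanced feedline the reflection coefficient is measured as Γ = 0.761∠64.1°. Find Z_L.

Z_L ≈ 138 + j449 Ω

Z_L = Z_0·(1 + Γ)/(1 − Γ) = 300·(1.33 + j0.685)/(0.668 − j0.685)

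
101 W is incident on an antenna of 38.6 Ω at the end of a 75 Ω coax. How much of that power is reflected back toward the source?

P_reflected ≈ 10.4 W

Γ = (38.6 − 75)/(38.6 + 75) = -0.32
|Γ|² = 0.103
P_refl = |Γ|²·P_inc = 10.4 W, P_del = (1 − |Γ|²)·P_inc = 90.6 W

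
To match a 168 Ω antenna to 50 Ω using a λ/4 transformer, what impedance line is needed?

Z_qwt = √(Z_0·R_L) = √(50 × 168) = √8400

Z_qwt ≈ 91.7 Ω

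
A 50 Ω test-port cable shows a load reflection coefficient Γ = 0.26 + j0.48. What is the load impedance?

Z_L ≈ 45.1 + j61.7 Ω

Z_L = Z_0·(1 + Γ)/(1 − Γ) = 50·(1.26 + j0.48)/(0.74 − j0.48)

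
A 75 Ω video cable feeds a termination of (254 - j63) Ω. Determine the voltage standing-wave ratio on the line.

Γ = (Z_L − Z_0)/(Z_L + Z_0) = (179 − j63)/(329 − j63)
|Γ| = 190/335 = 0.566
VSWR = (1 + |Γ|)/(1 − |Γ|) = 1.57/0.434

VSWR ≈ 3.61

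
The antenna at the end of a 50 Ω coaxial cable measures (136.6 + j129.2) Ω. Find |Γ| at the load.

Γ = (Z_L − Z_0)/(Z_L + Z_0) = (86.6 + j129.2)/(186.6 + j129.2)
|Γ| = 156/227

|Γ| ≈ 0.685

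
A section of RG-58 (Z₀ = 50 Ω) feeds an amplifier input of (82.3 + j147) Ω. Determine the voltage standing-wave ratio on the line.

VSWR ≈ 7.37

Γ = (Z_L − Z_0)/(Z_L + Z_0) = (32.3 + j147)/(132.3 + j147)
|Γ| = 151/198 = 0.761
VSWR = (1 + |Γ|)/(1 − |Γ|) = 1.76/0.239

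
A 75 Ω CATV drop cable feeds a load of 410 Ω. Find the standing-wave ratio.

VSWR ≈ 5.47

Γ = (410 − 75)/(410 + 75) = 0.691
VSWR = (1 + 0.691)/(1 − 0.691)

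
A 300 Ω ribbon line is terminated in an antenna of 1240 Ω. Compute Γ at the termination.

Γ = 0.61

Γ = (Z_L − Z_0)/(Z_L + Z_0) = (1240 − 300)/(1240 + 300) = 940/1540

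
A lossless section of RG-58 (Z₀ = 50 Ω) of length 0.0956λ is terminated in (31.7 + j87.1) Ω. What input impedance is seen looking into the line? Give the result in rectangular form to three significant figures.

Z_in ≈ 206 − j165 Ω

βl = 2π × 0.0956 = 34.4°
tan(βl) = tan(34.4°) = 0.685
Z_in = Z_0·(Z_L + jZ_0·tanβl)/(Z_0 + jZ_L·tanβl)
     = 50·(31.7 + j121)/(-9.67 + j21.7)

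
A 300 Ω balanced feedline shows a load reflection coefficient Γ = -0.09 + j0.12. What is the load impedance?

Z_L = Z_0·(1 + Γ)/(1 − Γ) = 300·(0.91 + j0.12)/(1.09 − j0.12)

Z_L ≈ 244 + j59.9 Ω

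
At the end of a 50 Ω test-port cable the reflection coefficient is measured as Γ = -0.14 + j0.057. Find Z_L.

Z_L = Z_0·(1 + Γ)/(1 − Γ) = 50·(0.86 + j0.057)/(1.14 − j0.057)

Z_L ≈ 37.5 + j4.38 Ω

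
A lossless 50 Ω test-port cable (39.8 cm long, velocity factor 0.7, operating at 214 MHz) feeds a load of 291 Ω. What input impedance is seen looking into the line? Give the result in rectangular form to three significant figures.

Z_in ≈ 25.8 + j67.6 Ω

λ = v/f = 0.7·c / 214 MHz = 0.981 m
βl = 2π·l/λ = 2π × 0.406 = 146°
tan(βl) = tan(146°) = -0.674
Z_in = Z_0·(Z_L + jZ_0·tanβl)/(Z_0 + jZ_L·tanβl)
     = 50·(291 − j33.7)/(50 − j196)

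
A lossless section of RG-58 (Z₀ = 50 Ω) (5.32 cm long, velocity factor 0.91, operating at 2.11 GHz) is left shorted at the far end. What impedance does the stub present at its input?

Z_in ≈ −j31.2 Ω

λ = v/f = 0.91·c / 2.11 GHz = 0.129 m
βl = 2π·l/λ = 2π × 0.411 = 148°
tan(βl) = -0.624
For a shorted stub, Z_in = jZ_0·tan(βl)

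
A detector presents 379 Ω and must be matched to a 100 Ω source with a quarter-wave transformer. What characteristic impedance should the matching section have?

Z_qwt ≈ 195 Ω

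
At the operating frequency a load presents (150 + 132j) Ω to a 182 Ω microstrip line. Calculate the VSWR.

Γ = (Z_L − Z_0)/(Z_L + Z_0) = (-32 + j132)/(332 + j132)
|Γ| = 136/357 = 0.38
VSWR = (1 + |Γ|)/(1 − |Γ|) = 1.38/0.62

VSWR ≈ 2.23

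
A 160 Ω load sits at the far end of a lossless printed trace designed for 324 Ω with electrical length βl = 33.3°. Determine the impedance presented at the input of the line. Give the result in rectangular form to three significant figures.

Z_in ≈ 207 + j146 Ω

tan(βl) = tan(33.3°) = 0.657
Z_in = Z_0·(Z_L + jZ_0·tanβl)/(Z_0 + jZ_L·tanβl)
     = 324·(160 + j213)/(324 + j105)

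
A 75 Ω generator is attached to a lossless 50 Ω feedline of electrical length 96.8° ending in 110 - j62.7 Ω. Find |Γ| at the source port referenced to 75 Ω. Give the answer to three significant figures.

tan(βl) = -8.39
Z_in = Z_0·(Z_L + jZ_0·tanβl)/(Z_0 + jZ_L·tanβl) = 18.2 + j15.4 Ω
Γ_s = (Z_in − Z_s)/(Z_in + Z_s) = (-56.8 + j15.4)/(93.2 + j15.4), |Γ_s| = 0.623

|Γ| ≈ 0.623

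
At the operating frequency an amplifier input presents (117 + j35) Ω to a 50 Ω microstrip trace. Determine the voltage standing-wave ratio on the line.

VSWR ≈ 2.59

Γ = (Z_L − Z_0)/(Z_L + Z_0) = (67 + j35)/(167 + j35)
|Γ| = 75.6/171 = 0.443
VSWR = (1 + |Γ|)/(1 − |Γ|) = 1.44/0.557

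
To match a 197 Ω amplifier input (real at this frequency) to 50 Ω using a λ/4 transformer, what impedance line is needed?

Z_qwt ≈ 99.2 Ω

Z_qwt = √(Z_0·R_L) = √(50 × 197) = √9850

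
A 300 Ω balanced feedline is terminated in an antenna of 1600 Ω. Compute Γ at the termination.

Γ = (Z_L − Z_0)/(Z_L + Z_0) = (1600 − 300)/(1600 + 300) = 1300/1900

Γ = 0.684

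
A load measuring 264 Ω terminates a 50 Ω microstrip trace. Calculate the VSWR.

Γ = (264 − 50)/(264 + 50) = 0.682
VSWR = (1 + 0.682)/(1 − 0.682)

VSWR ≈ 5.28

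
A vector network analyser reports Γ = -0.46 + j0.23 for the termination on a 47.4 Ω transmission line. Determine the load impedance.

Z_L ≈ 16 + j9.98 Ω

Z_L = Z_0·(1 + Γ)/(1 − Γ) = 47.4·(0.54 + j0.23)/(1.46 − j0.23)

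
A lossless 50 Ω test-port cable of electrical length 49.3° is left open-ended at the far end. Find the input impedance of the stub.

tan(βl) = 1.16
For an open-ended stub, Z_in = −jZ_0·cot(βl) = −jZ_0/tan(βl)

Z_in ≈ −j43 Ω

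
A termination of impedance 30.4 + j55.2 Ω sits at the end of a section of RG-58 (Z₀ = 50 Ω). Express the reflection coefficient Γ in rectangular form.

Γ ≈ 0.155 + j0.58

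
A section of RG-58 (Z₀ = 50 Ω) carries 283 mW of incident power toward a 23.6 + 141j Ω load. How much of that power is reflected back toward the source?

|Γ| = |(-26.4 + j141)/(73.6 + j141)| = 0.902
|Γ|² = 0.813
P_refl = |Γ|²·P_inc = 230 mW, P_del = (1 − |Γ|²)·P_inc = 52.8 mW

P_reflected ≈ 230 mW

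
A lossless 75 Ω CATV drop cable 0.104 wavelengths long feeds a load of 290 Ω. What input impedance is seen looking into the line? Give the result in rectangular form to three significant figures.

Z_in ≈ 47.1 − j82 Ω

βl = 2π × 0.104 = 37.4°
tan(βl) = tan(37.4°) = 0.766
Z_in = Z_0·(Z_L + jZ_0·tanβl)/(Z_0 + jZ_L·tanβl)
     = 75·(290 + j57.4)/(75 + j222)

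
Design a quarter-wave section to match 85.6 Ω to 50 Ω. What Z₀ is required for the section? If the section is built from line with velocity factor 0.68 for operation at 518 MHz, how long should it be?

Z_qwt ≈ 65.4 Ω; length ≈ 9.85 cm

Z_qwt = √(Z_0·R_L) = √(50 × 85.6) = √4280
λ = 0.68·c/f = 0.394 m, so l = λ/4 = 0.0985 m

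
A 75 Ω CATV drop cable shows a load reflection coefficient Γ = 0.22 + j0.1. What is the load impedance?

Z_L ≈ 114 + j24.3 Ω

Z_L = Z_0·(1 + Γ)/(1 − Γ) = 75·(1.22 + j0.1)/(0.78 − j0.1)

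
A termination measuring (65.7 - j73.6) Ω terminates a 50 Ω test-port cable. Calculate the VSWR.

VSWR ≈ 3.43

Γ = (Z_L − Z_0)/(Z_L + Z_0) = (15.7 − j73.6)/(115.7 − j73.6)
|Γ| = 75.3/137 = 0.549
VSWR = (1 + |Γ|)/(1 − |Γ|) = 1.55/0.451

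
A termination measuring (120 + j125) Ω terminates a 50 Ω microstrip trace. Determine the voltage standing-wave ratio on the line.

VSWR ≈ 5.23

Γ = (Z_L − Z_0)/(Z_L + Z_0) = (70 + j125)/(170 + j125)
|Γ| = 143/211 = 0.679
VSWR = (1 + |Γ|)/(1 − |Γ|) = 1.68/0.321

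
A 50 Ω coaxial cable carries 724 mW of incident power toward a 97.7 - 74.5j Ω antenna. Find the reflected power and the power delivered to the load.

|Γ| = |(47.7 − j74.5)/(147.7 − j74.5)| = 0.535
|Γ|² = 0.286
P_refl = |Γ|²·P_inc = 207 mW, P_del = (1 − |Γ|²)·P_inc = 517 mW

P_reflected ≈ 207 mW; P_delivered ≈ 517 mW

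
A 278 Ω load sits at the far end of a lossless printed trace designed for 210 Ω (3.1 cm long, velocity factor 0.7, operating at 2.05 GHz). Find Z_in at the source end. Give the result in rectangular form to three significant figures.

λ = v/f = 0.7·c / 2.05 GHz = 0.102 m
βl = 2π·l/λ = 2π × 0.303 = 109°
tan(βl) = tan(109°) = -2.91
Z_in = Z_0·(Z_L + jZ_0·tanβl)/(Z_0 + jZ_L·tanβl)
     = 210·(278 − j612)/(210 − j810)

Z_in ≈ 166 + j29 Ω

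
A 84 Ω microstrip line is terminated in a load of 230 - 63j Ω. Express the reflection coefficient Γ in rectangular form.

Γ ≈ 0.486 − j0.103

Γ = (Z_L − Z_0)/(Z_L + Z_0) = (146 − j63)/(314 − j63)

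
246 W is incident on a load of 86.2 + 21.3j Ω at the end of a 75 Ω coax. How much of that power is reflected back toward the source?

|Γ| = |(11.2 + j21.3)/(161.2 + j21.3)| = 0.148
|Γ|² = 0.0219
P_refl = |Γ|²·P_inc = 5.39 W, P_del = (1 − |Γ|²)·P_inc = 241 W

P_reflected ≈ 5.39 W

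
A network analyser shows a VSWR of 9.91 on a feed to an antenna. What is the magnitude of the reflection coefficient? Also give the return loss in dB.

|Γ| = (S − 1)/(S + 1) = (9.91 − 1)/(9.91 + 1) = 8.91/10.9
RL = −20·log₁₀|Γ| = −20·log₁₀(0.817)

|Γ| ≈ 0.817; return loss ≈ 1.76 dB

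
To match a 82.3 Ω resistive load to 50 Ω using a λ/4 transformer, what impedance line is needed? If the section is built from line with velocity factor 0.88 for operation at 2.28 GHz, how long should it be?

Z_qwt ≈ 64.1 Ω; length ≈ 2.89 cm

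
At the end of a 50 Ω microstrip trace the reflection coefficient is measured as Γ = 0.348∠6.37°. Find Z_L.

Z_L ≈ 102 + j8.99 Ω

Z_L = Z_0·(1 + Γ)/(1 − Γ) = 50·(1.35 + j0.0386)/(0.654 − j0.0386)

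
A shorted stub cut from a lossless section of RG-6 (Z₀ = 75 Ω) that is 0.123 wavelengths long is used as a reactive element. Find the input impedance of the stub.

Z_in ≈ +j73.1 Ω

βl = 2π × 0.123 = 44.3°
tan(βl) = 0.975
For a shorted stub, Z_in = jZ_0·tan(βl)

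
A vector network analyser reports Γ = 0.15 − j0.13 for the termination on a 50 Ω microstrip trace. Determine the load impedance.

Z_L ≈ 65 − j17.6 Ω

Z_L = Z_0·(1 + Γ)/(1 − Γ) = 50·(1.15 − j0.13)/(0.85 + j0.13)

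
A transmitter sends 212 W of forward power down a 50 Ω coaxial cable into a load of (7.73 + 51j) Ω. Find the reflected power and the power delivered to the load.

P_reflected ≈ 157 W; P_delivered ≈ 55.2 W

|Γ| = |(-42.27 + j51)/(57.73 + j51)| = 0.86
|Γ|² = 0.739
P_refl = |Γ|²·P_inc = 157 W, P_del = (1 − |Γ|²)·P_inc = 55.2 W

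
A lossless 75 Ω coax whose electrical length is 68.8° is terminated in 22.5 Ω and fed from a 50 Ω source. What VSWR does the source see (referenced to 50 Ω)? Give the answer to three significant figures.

VSWR ≈ 4.65

tan(βl) = 2.58
Z_in = Z_0·(Z_L + jZ_0·tanβl)/(Z_0 + jZ_L·tanβl) = 108 + j110 Ω
Γ_s = (Z_in − Z_s)/(Z_in + Z_s) = (57.7 + j110)/(158 + j110), |Γ_s| = 0.646
VSWR = (1 + |Γ_s|)/(1 − |Γ_s|)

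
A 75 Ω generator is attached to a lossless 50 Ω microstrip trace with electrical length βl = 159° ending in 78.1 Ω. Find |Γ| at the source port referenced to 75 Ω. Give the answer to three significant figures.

tan(βl) = -0.384
Z_in = Z_0·(Z_L + jZ_0·tanβl)/(Z_0 + jZ_L·tanβl) = 65.9 + j20.3 Ω
Γ_s = (Z_in − Z_s)/(Z_in + Z_s) = (-9.09 + j20.3)/(141 + j20.3), |Γ_s| = 0.156

|Γ| ≈ 0.156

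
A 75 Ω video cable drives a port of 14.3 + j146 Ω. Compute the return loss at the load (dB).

Γ = (-60.7 + j146)/(89.3 + j146), |Γ| = 0.924
RL = −20·log₁₀|Γ| = −20·log₁₀(0.924)

RL ≈ 0.688 dB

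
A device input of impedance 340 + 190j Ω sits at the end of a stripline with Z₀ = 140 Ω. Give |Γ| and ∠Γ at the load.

Γ ≈ 0.534 ∠ 21.9°

Γ = (Z_L − Z_0)/(Z_L + Z_0) = (200 + j190)/(480 + j190)
|Γ| = 276/516 = 0.534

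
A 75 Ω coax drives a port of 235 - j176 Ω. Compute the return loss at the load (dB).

RL ≈ 3.51 dB

Γ = (160 − j176)/(310 − j176), |Γ| = 0.667
RL = −20·log₁₀|Γ| = −20·log₁₀(0.667)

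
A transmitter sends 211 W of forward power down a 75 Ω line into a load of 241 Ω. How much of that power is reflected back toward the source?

P_reflected ≈ 58.2 W

Γ = (241 − 75)/(241 + 75) = 0.525
|Γ|² = 0.276
P_refl = |Γ|²·P_inc = 58.2 W, P_del = (1 − |Γ|²)·P_inc = 153 W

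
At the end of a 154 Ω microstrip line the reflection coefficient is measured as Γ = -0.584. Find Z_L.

Z_L = Z_0·(1 + Γ)/(1 − Γ) = 154·(0.416)/(1.58)

Z_L ≈ 40.4 Ω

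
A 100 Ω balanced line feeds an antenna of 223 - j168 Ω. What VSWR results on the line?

Γ = (Z_L − Z_0)/(Z_L + Z_0) = (123 − j168)/(323 − j168)
|Γ| = 208/364 = 0.572
VSWR = (1 + |Γ|)/(1 − |Γ|) = 1.57/0.428

VSWR ≈ 3.67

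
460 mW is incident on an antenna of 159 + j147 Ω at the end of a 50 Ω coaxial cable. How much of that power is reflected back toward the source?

P_reflected ≈ 236 mW

|Γ| = |(109 + j147)/(209 + j147)| = 0.716
|Γ|² = 0.513
P_refl = |Γ|²·P_inc = 236 mW, P_del = (1 − |Γ|²)·P_inc = 224 mW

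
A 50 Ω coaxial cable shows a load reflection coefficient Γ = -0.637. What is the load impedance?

Z_L ≈ 11.1 Ω

Z_L = Z_0·(1 + Γ)/(1 − Γ) = 50·(0.363)/(1.64)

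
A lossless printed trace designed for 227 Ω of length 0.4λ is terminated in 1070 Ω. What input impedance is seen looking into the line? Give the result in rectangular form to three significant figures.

βl = 2π × 0.4 = 144°
tan(βl) = tan(144°) = -0.727
Z_in = Z_0·(Z_L + jZ_0·tanβl)/(Z_0 + jZ_L·tanβl)
     = 227·(1070 − j165)/(227 − j777)

Z_in ≈ 128 + j275 Ω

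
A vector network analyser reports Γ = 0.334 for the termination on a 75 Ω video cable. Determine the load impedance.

Z_L = Z_0·(1 + Γ)/(1 − Γ) = 75·(1.33)/(0.666)

Z_L ≈ 150 Ω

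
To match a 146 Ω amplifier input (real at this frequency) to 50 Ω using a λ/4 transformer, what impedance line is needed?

Z_qwt ≈ 85.4 Ω

Z_qwt = √(Z_0·R_L) = √(50 × 146) = √7300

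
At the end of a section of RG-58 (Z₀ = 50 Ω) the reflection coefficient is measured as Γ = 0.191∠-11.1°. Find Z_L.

Z_L ≈ 72.8 − j5.56 Ω

Z_L = Z_0·(1 + Γ)/(1 − Γ) = 50·(1.19 − j0.0368)/(0.813 + j0.0368)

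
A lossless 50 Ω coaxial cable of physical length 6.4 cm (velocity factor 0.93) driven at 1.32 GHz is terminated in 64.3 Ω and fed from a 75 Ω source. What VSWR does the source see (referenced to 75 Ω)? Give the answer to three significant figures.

λ = v/f = 0.93·c / 1.32 GHz = 0.211 m
βl = 2π·l/λ = 2π × 0.303 = 109°
tan(βl) = -2.9
Z_in = Z_0·(Z_L + jZ_0·tanβl)/(Z_0 + jZ_L·tanβl) = 40.6 + j6.35 Ω
Γ_s = (Z_in − Z_s)/(Z_in + Z_s) = (-34.4 + j6.35)/(116 + j6.35), |Γ_s| = 0.302
VSWR = (1 + |Γ_s|)/(1 − |Γ_s|)

VSWR ≈ 1.87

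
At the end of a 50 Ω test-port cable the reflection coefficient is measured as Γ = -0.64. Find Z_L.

Z_L = Z_0·(1 + Γ)/(1 − Γ) = 50·(0.36)/(1.64)

Z_L ≈ 11 Ω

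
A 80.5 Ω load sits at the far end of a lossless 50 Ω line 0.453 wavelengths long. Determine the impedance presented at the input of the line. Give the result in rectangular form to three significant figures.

Z_in ≈ 70.9 + j19.5 Ω

βl = 2π × 0.453 = 163°
tan(βl) = tan(163°) = -0.304
Z_in = Z_0·(Z_L + jZ_0·tanβl)/(Z_0 + jZ_L·tanβl)
     = 50·(80.5 − j15.2)/(50 − j24.5)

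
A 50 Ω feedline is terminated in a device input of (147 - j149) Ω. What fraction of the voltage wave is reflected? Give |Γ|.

|Γ| ≈ 0.72

Γ = (Z_L − Z_0)/(Z_L + Z_0) = (97 − j149)/(197 − j149)
|Γ| = 178/247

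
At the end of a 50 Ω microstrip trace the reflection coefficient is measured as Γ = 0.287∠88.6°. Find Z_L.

Z_L ≈ 42.9 + j26.9 Ω

Z_L = Z_0·(1 + Γ)/(1 − Γ) = 50·(1.01 + j0.287)/(0.993 − j0.287)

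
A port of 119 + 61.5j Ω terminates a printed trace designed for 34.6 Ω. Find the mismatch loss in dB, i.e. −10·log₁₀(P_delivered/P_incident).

Γ = (84.4 + j61.5)/(153.6 + j61.5), |Γ| = 0.631
|Γ|² = 0.398, so P_del/P_inc = 1 − |Γ|² = 0.602
ML = −10·log₁₀(1 − |Γ|²)

mismatch loss ≈ 2.21 dB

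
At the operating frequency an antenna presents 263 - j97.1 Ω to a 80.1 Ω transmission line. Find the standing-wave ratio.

VSWR ≈ 3.77

Γ = (Z_L − Z_0)/(Z_L + Z_0) = (182.9 − j97.1)/(343.1 − j97.1)
|Γ| = 207/357 = 0.581
VSWR = (1 + |Γ|)/(1 − |Γ|) = 1.58/0.419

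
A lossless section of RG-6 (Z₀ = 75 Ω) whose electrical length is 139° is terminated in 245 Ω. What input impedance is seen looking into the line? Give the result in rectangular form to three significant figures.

tan(βl) = tan(139°) = -0.869
Z_in = Z_0·(Z_L + jZ_0·tanβl)/(Z_0 + jZ_L·tanβl)
     = 75·(245 − j65.2)/(75 − j213)

Z_in ≈ 47.5 + j69.6 Ω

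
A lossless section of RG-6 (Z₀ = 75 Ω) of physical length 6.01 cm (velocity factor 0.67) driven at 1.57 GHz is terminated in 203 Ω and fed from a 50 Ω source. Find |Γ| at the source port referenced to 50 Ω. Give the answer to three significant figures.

|Γ| ≈ 0.599

λ = v/f = 0.67·c / 1.57 GHz = 0.128 m
βl = 2π·l/λ = 2π × 0.469 = 169°
tan(βl) = -0.194
Z_in = Z_0·(Z_L + jZ_0·tanβl)/(Z_0 + jZ_L·tanβl) = 165 + j72.2 Ω
Γ_s = (Z_in − Z_s)/(Z_in + Z_s) = (115 + j72.2)/(215 + j72.2), |Γ_s| = 0.599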